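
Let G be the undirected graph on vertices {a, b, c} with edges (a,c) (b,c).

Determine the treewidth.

A width-1 tree decomposition is:
Bags: B1 = {a, c}  B2 = {b, c}
Tree: B1–B2
Each bag holds 2 vertices, so the decomposition has width 1, which upper-bounds the treewidth. Since G has at least one edge (e.g. c–a), it is not an edgeless graph, so tw(G) ≥ 1. Therefore the treewidth is 1.

1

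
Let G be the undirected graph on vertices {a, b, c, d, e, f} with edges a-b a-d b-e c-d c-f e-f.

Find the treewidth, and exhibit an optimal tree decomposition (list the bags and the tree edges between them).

Treewidth 2.
Bags: B1 = {b, e, f}  B2 = {b, c, f}  B3 = {b, c, d}  B4 = {a, b, d}
Tree: B1–B2, B2–B3, B3–B4

Every bag has size at most 3, so the width is 3 − 1 = 2 and tw(G) ≤ 2. The edges b–e–f–c–d–a–b form a cycle, so G is not a tree and its treewidth is at least 2. The upper and lower bounds meet at 2, so that is the treewidth.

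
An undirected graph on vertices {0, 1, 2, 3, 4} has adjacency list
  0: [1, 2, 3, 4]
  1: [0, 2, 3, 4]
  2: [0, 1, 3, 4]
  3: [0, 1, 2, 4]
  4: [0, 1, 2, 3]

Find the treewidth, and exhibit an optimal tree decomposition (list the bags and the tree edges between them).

Treewidth 4.
Bags: B1 = {0, 1, 2, 3, 4}
Tree: (single bag)

With just one bag of size 5, the width is 5 − 1 = 4, so tw(G) ≤ 4. Conversely, {0, 1, 2, 3, 4} is a clique of size 5, and the vertices of any clique must share a bag in every tree decomposition; so some bag has ≥ 5 vertices and tw(G) ≥ 4. Combining the bounds, tw(G) = 4.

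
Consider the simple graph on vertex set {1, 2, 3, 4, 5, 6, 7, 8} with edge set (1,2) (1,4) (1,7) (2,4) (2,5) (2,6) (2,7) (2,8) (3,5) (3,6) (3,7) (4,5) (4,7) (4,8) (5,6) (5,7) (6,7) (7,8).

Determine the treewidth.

3

A width-3 tree decomposition is:
Bags: B1 = {2, 4, 7, 8}  B2 = {2, 4, 5, 7}  B3 = {1, 2, 4, 7}  B4 = {2, 5, 6, 7}  B5 = {3, 5, 6, 7}
Tree: B1–B2, B2–B3, B2–B4, B4–B5
Each bag holds 4 vertices, so the decomposition has width 3, which upper-bounds the treewidth. On the other hand G contains the 4-clique {2, 4, 7, 8}. A clique must lie in a single bag of any decomposition, so no decomposition can have width below 3. Combining the bounds, tw(G) = 3.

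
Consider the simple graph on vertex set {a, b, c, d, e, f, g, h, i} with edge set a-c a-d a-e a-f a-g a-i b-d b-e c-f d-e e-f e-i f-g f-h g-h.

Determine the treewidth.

2

A width-2 tree decomposition is:
Bags: B1 = {a, f, g}  B2 = {a, e, f}  B3 = {a, d, e}  B4 = {a, e, i}  B5 = {f, g, h}  B6 = {b, d, e}  B7 = {a, c, f}
Tree: B1–B2, B2–B3, B3–B4, B1–B5, B3–B6, B2–B7
Each bag holds 3 vertices, so the decomposition has width 2, which upper-bounds the treewidth. Conversely, {f, g, h} is a clique of size 3, and the vertices of any clique must share a bag in every tree decomposition; so some bag has ≥ 3 vertices and tw(G) ≥ 2. The upper and lower bounds meet at 2, so that is the treewidth.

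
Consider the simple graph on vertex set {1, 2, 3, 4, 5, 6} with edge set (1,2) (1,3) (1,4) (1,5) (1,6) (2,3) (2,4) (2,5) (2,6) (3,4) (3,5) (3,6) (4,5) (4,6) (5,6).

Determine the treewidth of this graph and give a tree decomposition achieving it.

A single bag containing all 6 vertices is trivially a valid decomposition of width 5. On the other hand G contains the 6-clique {1, 2, 3, 4, 5, 6}. A clique must lie in a single bag of any decomposition, so no decomposition can have width below 5. The upper and lower bounds meet at 5, so that is the treewidth.

Treewidth 5.
One optimal decomposition is:
Bags: B1 = {1, 2, 3, 4, 5, 6}
Tree: (single bag)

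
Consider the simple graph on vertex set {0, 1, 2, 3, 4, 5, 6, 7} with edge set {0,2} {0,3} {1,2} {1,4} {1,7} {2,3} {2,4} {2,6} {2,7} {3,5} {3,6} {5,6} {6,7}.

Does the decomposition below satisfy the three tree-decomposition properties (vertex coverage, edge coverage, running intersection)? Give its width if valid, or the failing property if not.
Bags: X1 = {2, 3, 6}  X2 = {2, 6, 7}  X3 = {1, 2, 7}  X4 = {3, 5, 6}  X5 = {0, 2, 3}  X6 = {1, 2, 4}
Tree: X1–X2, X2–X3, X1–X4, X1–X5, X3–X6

Yes; width 2.

Vertex coverage: the bags together contain {0, 1, 2, 3, 4, 5, 6, 7}, the full vertex set. Edge coverage: each edge of G has both endpoints in at least one bag. Running intersection: for every vertex, the bags containing it form a connected subtree. All three properties hold, so this is a valid tree decomposition of width max|bag| − 1 = 2, and hence tw(G) ≤ 2.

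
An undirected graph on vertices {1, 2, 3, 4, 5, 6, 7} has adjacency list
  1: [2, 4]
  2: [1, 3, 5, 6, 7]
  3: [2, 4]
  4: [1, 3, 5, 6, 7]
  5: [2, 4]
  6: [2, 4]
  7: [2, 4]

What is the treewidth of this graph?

2

A width-2 tree decomposition is:
Bags: B1 = {2, 3, 4}  B2 = {1, 2, 4}  B3 = {2, 4, 7}  B4 = {2, 4, 6}  B5 = {2, 4, 5}
Tree: B1–B2, B2–B3, B3–B4, B4–B5
The largest bag has 3 vertices, giving width 2; this decomposition certifies tw(G) ≤ 2. For the lower bound, G contains the cycle 4–3–2–1–4, so G is not a forest; only forests have treewidth ≤ 1, hence tw(G) ≥ 2. Hence tw(G) = 2 exactly.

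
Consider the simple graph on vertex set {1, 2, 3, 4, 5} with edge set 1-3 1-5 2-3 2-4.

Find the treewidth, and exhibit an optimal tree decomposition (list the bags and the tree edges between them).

Every bag has size at most 2, so the width is 2 − 1 = 1 and tw(G) ≤ 1. Any graph with an edge has treewidth ≥ 1, and G has the edge 4–2. Combining the bounds, tw(G) = 1.

Treewidth 1.
Bags: B1 = {2, 4}  B2 = {2, 3}  B3 = {1, 3}  B4 = {1, 5}
Tree: B1–B2, B2–B3, B3–B4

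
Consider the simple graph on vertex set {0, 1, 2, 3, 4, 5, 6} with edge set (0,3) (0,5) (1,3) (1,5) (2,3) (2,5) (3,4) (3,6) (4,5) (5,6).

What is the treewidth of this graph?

2

A width-2 tree decomposition is:
Bags: B1 = {3, 4, 5}  B2 = {0, 3, 5}  B3 = {2, 3, 5}  B4 = {1, 3, 5}  B5 = {3, 5, 6}
Tree: B1–B2, B2–B3, B3–B4, B4–B5
Each bag holds 3 vertices, so the decomposition has width 2, which upper-bounds the treewidth. The edges 3–4–5–0–3 form a cycle, so G is not a tree and its treewidth is at least 2. Therefore the treewidth is 2.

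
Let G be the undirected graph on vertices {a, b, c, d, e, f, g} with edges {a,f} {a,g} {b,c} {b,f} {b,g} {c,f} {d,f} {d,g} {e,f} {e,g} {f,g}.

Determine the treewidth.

2

A width-2 tree decomposition is:
Bags: B1 = {e, f, g}  B2 = {b, f, g}  B3 = {d, f, g}  B4 = {b, c, f}  B5 = {a, f, g}
Tree: B1–B2, B1–B3, B2–B4, B3–B5
Each bag holds 3 vertices, so the decomposition has width 2, which upper-bounds the treewidth. Conversely, {d, f, g} is a clique of size 3, and the vertices of any clique must share a bag in every tree decomposition; so some bag has ≥ 3 vertices and tw(G) ≥ 2. Therefore the treewidth is 2.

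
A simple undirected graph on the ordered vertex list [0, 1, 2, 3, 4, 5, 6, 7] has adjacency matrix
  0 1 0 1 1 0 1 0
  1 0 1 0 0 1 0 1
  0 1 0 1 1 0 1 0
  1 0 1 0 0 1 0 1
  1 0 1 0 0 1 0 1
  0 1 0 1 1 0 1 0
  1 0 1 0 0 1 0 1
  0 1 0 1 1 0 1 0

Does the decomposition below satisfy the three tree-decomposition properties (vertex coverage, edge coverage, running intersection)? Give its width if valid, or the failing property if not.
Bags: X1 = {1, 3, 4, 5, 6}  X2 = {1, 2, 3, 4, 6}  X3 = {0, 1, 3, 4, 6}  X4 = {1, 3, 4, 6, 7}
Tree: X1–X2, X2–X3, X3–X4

Vertex coverage: the bags together contain {0, 1, 2, 3, 4, 5, 6, 7}, the full vertex set. Edge coverage: each edge of G has both endpoints in at least one bag. Running intersection: for every vertex, the bags containing it form a connected subtree. All three properties hold, so this is a valid tree decomposition of width max|bag| − 1 = 4, and hence tw(G) ≤ 4.

Yes; width 4.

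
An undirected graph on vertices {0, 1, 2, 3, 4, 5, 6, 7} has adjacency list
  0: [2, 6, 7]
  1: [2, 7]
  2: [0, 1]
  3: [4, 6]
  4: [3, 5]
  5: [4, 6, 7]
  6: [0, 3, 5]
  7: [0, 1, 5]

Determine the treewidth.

2

A width-2 tree decomposition is:
Bags: B1 = {3, 4, 5}  B2 = {3, 5, 6}  B3 = {5, 6, 7}  B4 = {0, 6, 7}  B5 = {0, 1, 7}  B6 = {0, 1, 2}
Tree: B1–B2, B2–B3, B3–B4, B4–B5, B5–B6
The largest bag has 3 vertices, giving width 2; this decomposition certifies tw(G) ≤ 2. The edges 4–3–6–5–4 form a cycle, so G is not a tree and its treewidth is at least 2. Combining the bounds, tw(G) = 2.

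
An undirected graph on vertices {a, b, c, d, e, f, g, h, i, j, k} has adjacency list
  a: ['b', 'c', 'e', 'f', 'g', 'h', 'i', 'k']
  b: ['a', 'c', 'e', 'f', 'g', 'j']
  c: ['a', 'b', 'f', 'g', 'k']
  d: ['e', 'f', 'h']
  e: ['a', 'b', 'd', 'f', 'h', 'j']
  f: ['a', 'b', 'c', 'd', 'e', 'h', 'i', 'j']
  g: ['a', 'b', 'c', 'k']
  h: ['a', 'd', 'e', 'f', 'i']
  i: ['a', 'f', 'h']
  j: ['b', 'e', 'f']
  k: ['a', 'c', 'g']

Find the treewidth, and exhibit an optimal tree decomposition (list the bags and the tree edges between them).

The largest bag has 4 vertices, giving width 3; this decomposition certifies tw(G) ≤ 3. On the other hand G contains the 4-clique {a, c, g, k}. A clique must lie in a single bag of any decomposition, so no decomposition can have width below 3. Combining the bounds, tw(G) = 3.

Treewidth 3.
One such decomposition:
Bags: B1 = {a, b, e, f}  B2 = {a, b, c, f}  B3 = {b, e, f, j}  B4 = {a, e, f, h}  B5 = {a, b, c, g}  B6 = {a, c, g, k}  B7 = {a, f, h, i}  B8 = {d, e, f, h}
Tree: B1–B2, B1–B3, B1–B4, B2–B5, B5–B6, B4–B7, B4–B8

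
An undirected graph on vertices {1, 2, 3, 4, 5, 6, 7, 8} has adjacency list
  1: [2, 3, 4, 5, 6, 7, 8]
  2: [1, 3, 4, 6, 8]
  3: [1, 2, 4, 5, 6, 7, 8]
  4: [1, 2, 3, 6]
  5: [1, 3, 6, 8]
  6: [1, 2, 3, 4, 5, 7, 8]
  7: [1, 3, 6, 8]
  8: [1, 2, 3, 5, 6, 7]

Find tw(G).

A width-4 tree decomposition is:
Bags: B1 = {1, 2, 3, 6, 8}  B2 = {1, 2, 3, 4, 6}  B3 = {1, 3, 6, 7, 8}  B4 = {1, 3, 5, 6, 8}
Tree: B1–B2, B1–B3, B1–B4
The largest bag has 5 vertices, giving width 4; this decomposition certifies tw(G) ≤ 4. For the lower bound, the 5 vertices {1, 2, 3, 6, 8} are pairwise adjacent, and any tree decomposition puts a clique entirely inside one bag — forcing width ≥ 4. Therefore the treewidth is 4.

4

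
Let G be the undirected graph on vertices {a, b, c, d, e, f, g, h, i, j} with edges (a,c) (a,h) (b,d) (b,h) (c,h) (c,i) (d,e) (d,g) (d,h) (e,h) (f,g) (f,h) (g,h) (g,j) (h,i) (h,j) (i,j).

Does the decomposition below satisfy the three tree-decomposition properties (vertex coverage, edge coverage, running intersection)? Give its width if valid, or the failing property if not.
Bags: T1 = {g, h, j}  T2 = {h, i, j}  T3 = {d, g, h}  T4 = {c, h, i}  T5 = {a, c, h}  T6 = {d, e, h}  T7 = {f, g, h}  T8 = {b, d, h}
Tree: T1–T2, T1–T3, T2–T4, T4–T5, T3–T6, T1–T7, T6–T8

Vertex coverage: the bags together contain {a, b, c, d, e, f, g, h, i, j}, the full vertex set. Edge coverage: each edge of G has both endpoints in at least one bag. Running intersection: for every vertex, the bags containing it form a connected subtree. All three properties hold, so this is a valid tree decomposition of width max|bag| − 1 = 2, and hence tw(G) ≤ 2.

Yes; width 2.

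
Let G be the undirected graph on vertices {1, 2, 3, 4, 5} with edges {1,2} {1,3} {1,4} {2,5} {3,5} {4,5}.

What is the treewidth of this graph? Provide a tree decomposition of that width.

Every bag has size at most 3, so the width is 3 − 1 = 2 and tw(G) ≤ 2. Since 5–4–1–2–5 is a cycle in G, G is not acyclic. Forests are exactly the graphs of treewidth ≤ 1, so tw(G) ≥ 2. Therefore the treewidth is 2.

Treewidth 2.
Bags: B1 = {1, 4, 5}  B2 = {1, 2, 5}  B3 = {1, 3, 5}
Tree: B1–B2, B2–B3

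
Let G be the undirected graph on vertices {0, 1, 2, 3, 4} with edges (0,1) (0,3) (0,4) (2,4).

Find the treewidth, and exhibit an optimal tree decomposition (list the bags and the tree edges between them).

Treewidth 1.
One such decomposition:
Bags: B1 = {0, 3}  B2 = {0, 4}  B3 = {2, 4}  B4 = {0, 1}
Tree: B1–B2, B2–B3, B2–B4

Every bag has size at most 2, so the width is 2 − 1 = 1 and tw(G) ≤ 1. G has an edge, so its treewidth is at least 1. The upper and lower bounds meet at 1, so that is the treewidth.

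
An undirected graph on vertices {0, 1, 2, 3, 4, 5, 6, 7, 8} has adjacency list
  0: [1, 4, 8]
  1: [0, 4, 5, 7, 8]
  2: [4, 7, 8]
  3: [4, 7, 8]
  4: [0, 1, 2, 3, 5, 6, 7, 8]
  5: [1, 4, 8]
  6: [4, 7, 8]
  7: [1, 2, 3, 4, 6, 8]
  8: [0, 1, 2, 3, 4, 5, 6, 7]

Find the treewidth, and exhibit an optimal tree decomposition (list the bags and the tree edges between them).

Treewidth 3.
Bags: B1 = {1, 4, 7, 8}  B2 = {0, 1, 4, 8}  B3 = {3, 4, 7, 8}  B4 = {4, 6, 7, 8}  B5 = {2, 4, 7, 8}  B6 = {1, 4, 5, 8}
Tree: B1–B2, B1–B3, B3–B4, B3–B5, B2–B6

Every bag has size at most 4, so the width is 4 − 1 = 3 and tw(G) ≤ 3. On the other hand G contains the 4-clique {0, 1, 4, 8}. A clique must lie in a single bag of any decomposition, so no decomposition can have width below 3. Combining the bounds, tw(G) = 3.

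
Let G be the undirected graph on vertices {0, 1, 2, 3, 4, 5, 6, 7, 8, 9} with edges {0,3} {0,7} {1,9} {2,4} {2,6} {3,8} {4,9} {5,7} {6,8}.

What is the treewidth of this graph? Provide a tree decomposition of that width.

Treewidth 1.
Bags: B1 = {5, 7}  B2 = {0, 7}  B3 = {0, 3}  B4 = {3, 8}  B5 = {6, 8}  B6 = {2, 6}  B7 = {2, 4}  B8 = {4, 9}  B9 = {1, 9}
Tree: B1–B2, B2–B3, B3–B4, B4–B5, B5–B6, B6–B7, B7–B8, B8–B9

Every bag has size at most 2, so the width is 2 − 1 = 1 and tw(G) ≤ 1. Since G has at least one edge (e.g. 5–7), it is not an edgeless graph, so tw(G) ≥ 1. Combining the bounds, tw(G) = 1.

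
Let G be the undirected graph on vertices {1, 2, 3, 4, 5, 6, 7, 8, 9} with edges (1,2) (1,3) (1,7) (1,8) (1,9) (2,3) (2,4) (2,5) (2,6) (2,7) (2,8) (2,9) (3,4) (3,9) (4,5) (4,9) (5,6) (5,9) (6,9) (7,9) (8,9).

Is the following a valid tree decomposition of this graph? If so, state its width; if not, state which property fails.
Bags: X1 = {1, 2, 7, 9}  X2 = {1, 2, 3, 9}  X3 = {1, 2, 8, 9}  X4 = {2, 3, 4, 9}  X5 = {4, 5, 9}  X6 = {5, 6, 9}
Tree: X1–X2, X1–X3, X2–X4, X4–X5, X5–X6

A tree decomposition must satisfy three properties: every vertex lies in some bag; for every edge, both endpoints lie together in some bag; and for every vertex, the bags containing it form a connected subtree. Here edge (2,5) lies in no bag, so the decomposition is invalid.

No — edge (2,5) lies in no bag.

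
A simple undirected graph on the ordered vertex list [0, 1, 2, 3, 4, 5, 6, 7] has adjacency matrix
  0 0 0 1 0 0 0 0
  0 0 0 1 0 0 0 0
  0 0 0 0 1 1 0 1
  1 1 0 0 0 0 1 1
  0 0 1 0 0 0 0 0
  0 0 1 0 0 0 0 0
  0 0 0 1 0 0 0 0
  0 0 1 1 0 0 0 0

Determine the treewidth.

1

A width-1 tree decomposition is:
Bags: B1 = {3, 7}  B2 = {1, 3}  B3 = {2, 7}  B4 = {3, 6}  B5 = {2, 5}  B6 = {2, 4}  B7 = {0, 3}
Tree: B1–B2, B1–B3, B1–B4, B3–B5, B5–B6, B4–B7
Every bag has size at most 2, so the width is 2 − 1 = 1 and tw(G) ≤ 1. Since G has at least one edge (e.g. 7–3), it is not an edgeless graph, so tw(G) ≥ 1. Hence tw(G) = 1 exactly.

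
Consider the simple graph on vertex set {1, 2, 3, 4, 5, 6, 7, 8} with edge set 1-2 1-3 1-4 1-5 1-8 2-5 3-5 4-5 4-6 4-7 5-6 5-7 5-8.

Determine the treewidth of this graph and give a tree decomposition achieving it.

Every bag has size at most 3, so the width is 3 − 1 = 2 and tw(G) ≤ 2. For the lower bound, the 3 vertices {1, 5, 8} are pairwise adjacent, and any tree decomposition puts a clique entirely inside one bag — forcing width ≥ 2. Hence tw(G) = 2 exactly.

Treewidth 2.
One such decomposition:
Bags: B1 = {4, 5, 6}  B2 = {1, 4, 5}  B3 = {4, 5, 7}  B4 = {1, 3, 5}  B5 = {1, 5, 8}  B6 = {1, 2, 5}
Tree: B1–B2, B2–B3, B2–B4, B2–B5, B5–B6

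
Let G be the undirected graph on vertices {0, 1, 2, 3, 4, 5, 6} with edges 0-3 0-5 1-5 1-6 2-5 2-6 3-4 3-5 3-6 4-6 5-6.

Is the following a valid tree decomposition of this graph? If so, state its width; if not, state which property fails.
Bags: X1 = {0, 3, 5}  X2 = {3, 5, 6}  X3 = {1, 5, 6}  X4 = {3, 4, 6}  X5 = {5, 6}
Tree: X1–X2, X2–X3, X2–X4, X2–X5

A tree decomposition must satisfy three properties: every vertex lies in some bag; for every edge, both endpoints lie together in some bag; and for every vertex, the bags containing it form a connected subtree. Here vertex 2 appears in no bag, so the decomposition is invalid.

No — vertex 2 appears in no bag.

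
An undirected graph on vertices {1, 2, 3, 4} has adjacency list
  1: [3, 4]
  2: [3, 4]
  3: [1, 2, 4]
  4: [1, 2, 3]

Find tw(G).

2

A width-2 tree decomposition is:
Bags: B1 = {2, 3, 4}  B2 = {1, 3, 4}
Tree: B1–B2
Each bag holds 3 vertices, so the decomposition has width 2, which upper-bounds the treewidth. For the lower bound, the 3 vertices {1, 3, 4} are pairwise adjacent, and any tree decomposition puts a clique entirely inside one bag — forcing width ≥ 2. Hence tw(G) = 2 exactly.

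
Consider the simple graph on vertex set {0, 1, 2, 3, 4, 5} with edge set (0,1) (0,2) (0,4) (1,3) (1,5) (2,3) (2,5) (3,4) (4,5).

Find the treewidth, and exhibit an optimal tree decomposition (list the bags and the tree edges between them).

Treewidth 3.
One such decomposition:
Bags: B1 = {0, 1, 3, 5}  B2 = {0, 3, 4, 5}  B3 = {0, 2, 3, 5}
Tree: B1–B2, B2–B3

Each bag holds 4 vertices, so the decomposition has width 3, which upper-bounds the treewidth. For the lower bound: the 4 vertex sets {1,3}, {4,5}, {0}, {2} are disjoint, each induces a connected subgraph, and every pair is joined by at least one edge of G. Contracting each set to a single vertex therefore yields K_{4} as a minor, and since treewidth is minor-monotone, tw(G) ≥ tw(K_{4}) = 3. Combining the bounds, tw(G) = 3.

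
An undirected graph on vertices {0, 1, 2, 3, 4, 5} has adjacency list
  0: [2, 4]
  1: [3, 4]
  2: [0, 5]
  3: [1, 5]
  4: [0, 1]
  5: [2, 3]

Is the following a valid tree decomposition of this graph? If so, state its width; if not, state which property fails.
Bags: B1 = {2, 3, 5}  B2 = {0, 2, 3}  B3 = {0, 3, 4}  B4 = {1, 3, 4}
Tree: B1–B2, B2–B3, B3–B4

Checking the three conditions: (i) the bags cover all of {0, 1, 2, 3, 4, 5}; (ii) for each edge, some bag contains both endpoints; (iii) the bags containing any fixed vertex form a subtree. All hold, so the decomposition is valid with width 3 − 1 = 2.

Yes; width 2.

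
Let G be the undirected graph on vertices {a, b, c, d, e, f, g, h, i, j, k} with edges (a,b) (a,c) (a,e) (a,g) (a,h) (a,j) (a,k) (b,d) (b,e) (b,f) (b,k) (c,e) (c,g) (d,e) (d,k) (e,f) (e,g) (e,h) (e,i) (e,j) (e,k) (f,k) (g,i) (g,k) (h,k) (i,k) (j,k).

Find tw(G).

3

A width-3 tree decomposition is:
Bags: B1 = {a, e, g, k}  B2 = {a, e, j, k}  B3 = {a, b, e, k}  B4 = {a, e, h, k}  B5 = {b, e, f, k}  B6 = {a, c, e, g}  B7 = {b, d, e, k}  B8 = {e, g, i, k}
Tree: B1–B2, B1–B3, B1–B4, B3–B5, B1–B6, B5–B7, B1–B8
Each bag holds 4 vertices, so the decomposition has width 3, which upper-bounds the treewidth. For the lower bound, the 4 vertices {a, c, e, g} are pairwise adjacent, and any tree decomposition puts a clique entirely inside one bag — forcing width ≥ 3. The upper and lower bounds meet at 3, so that is the treewidth.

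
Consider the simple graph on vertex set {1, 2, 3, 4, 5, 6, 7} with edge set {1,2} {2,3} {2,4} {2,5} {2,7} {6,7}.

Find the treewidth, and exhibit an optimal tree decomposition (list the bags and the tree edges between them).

Treewidth 1.
One optimal decomposition is:
Bags: B1 = {2, 3}  B2 = {2, 4}  B3 = {2, 7}  B4 = {6, 7}  B5 = {2, 5}  B6 = {1, 2}
Tree: B1–B2, B1–B3, B3–B4, B2–B5, B2–B6

Each bag holds 2 vertices, so the decomposition has width 1, which upper-bounds the treewidth. Since G has at least one edge (e.g. 2–3), it is not an edgeless graph, so tw(G) ≥ 1. The upper and lower bounds meet at 1, so that is the treewidth.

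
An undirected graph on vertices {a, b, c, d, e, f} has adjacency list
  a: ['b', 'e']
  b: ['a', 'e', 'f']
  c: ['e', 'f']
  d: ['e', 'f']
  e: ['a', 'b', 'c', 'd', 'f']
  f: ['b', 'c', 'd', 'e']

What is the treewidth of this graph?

2

A width-2 tree decomposition is:
Bags: B1 = {c, e, f}  B2 = {b, e, f}  B3 = {d, e, f}  B4 = {a, b, e}
Tree: B1–B2, B1–B3, B2–B4
Each bag holds 3 vertices, so the decomposition has width 2, which upper-bounds the treewidth. Conversely, {a, b, e} is a clique of size 3, and the vertices of any clique must share a bag in every tree decomposition; so some bag has ≥ 3 vertices and tw(G) ≥ 2. Hence tw(G) = 2 exactly.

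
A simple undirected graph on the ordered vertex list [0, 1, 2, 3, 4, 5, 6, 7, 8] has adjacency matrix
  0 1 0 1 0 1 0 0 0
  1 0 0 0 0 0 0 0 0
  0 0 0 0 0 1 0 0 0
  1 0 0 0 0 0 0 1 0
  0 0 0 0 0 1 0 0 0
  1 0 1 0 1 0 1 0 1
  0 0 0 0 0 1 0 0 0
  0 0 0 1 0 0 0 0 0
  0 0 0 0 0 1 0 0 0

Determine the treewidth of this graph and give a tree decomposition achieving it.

Every bag has size at most 2, so the width is 2 − 1 = 1 and tw(G) ≤ 1. G has an edge, so its treewidth is at least 1. Hence tw(G) = 1 exactly.

Treewidth 1.
One such decomposition:
Bags: B1 = {0, 3}  B2 = {0, 5}  B3 = {3, 7}  B4 = {0, 1}  B5 = {5, 8}  B6 = {4, 5}  B7 = {5, 6}  B8 = {2, 5}
Tree: B1–B2, B1–B3, B1–B4, B2–B5, B5–B6, B6–B7, B5–B8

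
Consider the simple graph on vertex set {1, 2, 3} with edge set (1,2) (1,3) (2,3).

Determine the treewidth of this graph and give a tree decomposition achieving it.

A single bag containing all 3 vertices is trivially a valid decomposition of width 2. For the lower bound, the 3 vertices {1, 2, 3} are pairwise adjacent, and any tree decomposition puts a clique entirely inside one bag — forcing width ≥ 2. Combining the bounds, tw(G) = 2.

Treewidth 2.
One such decomposition:
Bags: B1 = {1, 2, 3}
Tree: (single bag)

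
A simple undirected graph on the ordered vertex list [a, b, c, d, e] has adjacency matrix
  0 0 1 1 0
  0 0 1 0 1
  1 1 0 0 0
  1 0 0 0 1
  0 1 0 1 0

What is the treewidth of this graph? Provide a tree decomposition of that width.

Treewidth 2.
Bags: B1 = {a, d, e}  B2 = {a, c, e}  B3 = {b, c, e}
Tree: B1–B2, B2–B3

The largest bag has 3 vertices, giving width 2; this decomposition certifies tw(G) ≤ 2. For the lower bound, G contains the cycle e–d–a–c–b–e, so G is not a forest; only forests have treewidth ≤ 1, hence tw(G) ≥ 2. Combining the bounds, tw(G) = 2.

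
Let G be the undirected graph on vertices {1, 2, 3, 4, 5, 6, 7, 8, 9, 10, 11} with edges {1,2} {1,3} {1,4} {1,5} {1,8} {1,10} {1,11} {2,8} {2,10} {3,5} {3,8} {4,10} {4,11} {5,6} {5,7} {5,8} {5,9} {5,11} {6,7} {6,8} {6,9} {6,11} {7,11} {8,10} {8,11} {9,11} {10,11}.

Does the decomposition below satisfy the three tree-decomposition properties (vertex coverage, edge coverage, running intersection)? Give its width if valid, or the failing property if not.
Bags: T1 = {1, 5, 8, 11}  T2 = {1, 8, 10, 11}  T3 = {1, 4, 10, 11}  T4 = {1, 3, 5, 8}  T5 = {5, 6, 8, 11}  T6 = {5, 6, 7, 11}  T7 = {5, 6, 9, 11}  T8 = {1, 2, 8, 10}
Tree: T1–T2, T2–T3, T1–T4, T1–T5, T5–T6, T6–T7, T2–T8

Checking the three conditions: (i) the bags cover all of {1, 2, 3, 4, 5, 6, 7, 8, 9, 10, 11}; (ii) for each edge, some bag contains both endpoints; (iii) the bags containing any fixed vertex form a subtree. All hold, so the decomposition is valid with width 4 − 1 = 3.

Yes; width 3.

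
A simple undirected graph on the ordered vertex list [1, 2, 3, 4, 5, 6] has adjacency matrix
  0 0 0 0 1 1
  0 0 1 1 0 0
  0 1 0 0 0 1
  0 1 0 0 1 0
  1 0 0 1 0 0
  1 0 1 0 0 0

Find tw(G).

A width-2 tree decomposition is:
Bags: B1 = {1, 4, 5}  B2 = {1, 2, 4}  B3 = {1, 2, 3}  B4 = {1, 3, 6}
Tree: B1–B2, B2–B3, B3–B4
The largest bag has 3 vertices, giving width 2; this decomposition certifies tw(G) ≤ 2. The edges 1–5–4–2–3–6–1 form a cycle, so G is not a tree and its treewidth is at least 2. Therefore the treewidth is 2.

2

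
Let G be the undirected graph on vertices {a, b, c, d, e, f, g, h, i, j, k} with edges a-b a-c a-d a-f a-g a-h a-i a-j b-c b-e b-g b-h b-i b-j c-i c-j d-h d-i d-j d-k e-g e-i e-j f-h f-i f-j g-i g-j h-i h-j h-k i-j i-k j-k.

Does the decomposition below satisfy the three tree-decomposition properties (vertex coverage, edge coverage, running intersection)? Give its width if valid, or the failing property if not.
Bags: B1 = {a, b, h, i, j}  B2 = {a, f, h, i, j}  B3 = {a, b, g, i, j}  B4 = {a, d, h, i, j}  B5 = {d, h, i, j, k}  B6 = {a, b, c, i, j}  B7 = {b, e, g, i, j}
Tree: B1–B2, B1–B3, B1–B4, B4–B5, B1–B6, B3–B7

Vertex coverage: the bags together contain {a, b, c, d, e, f, g, h, i, j, k}, the full vertex set. Edge coverage: each edge of G has both endpoints in at least one bag. Running intersection: for every vertex, the bags containing it form a connected subtree. All three properties hold, so this is a valid tree decomposition of width max|bag| − 1 = 4, and hence tw(G) ≤ 4.

Yes; width 4.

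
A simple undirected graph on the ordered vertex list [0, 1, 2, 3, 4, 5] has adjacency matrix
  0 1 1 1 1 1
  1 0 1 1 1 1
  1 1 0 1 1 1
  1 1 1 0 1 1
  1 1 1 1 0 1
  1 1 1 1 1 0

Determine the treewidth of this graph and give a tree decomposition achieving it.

With just one bag of size 6, the width is 6 − 1 = 5, so tw(G) ≤ 5. For the lower bound, the 6 vertices {0, 1, 2, 3, 4, 5} are pairwise adjacent, and any tree decomposition puts a clique entirely inside one bag — forcing width ≥ 5. Therefore the treewidth is 5.

Treewidth 5.
One optimal decomposition is:
Bags: B1 = {0, 1, 2, 3, 4, 5}
Tree: (single bag)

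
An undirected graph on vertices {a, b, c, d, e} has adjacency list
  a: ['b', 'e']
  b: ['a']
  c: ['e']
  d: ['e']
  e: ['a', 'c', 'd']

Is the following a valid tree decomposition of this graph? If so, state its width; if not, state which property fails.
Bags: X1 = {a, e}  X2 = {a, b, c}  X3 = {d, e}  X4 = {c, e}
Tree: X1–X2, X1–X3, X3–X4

A tree decomposition must satisfy three properties: every vertex lies in some bag; for every edge, both endpoints lie together in some bag; and for every vertex, the bags containing it form a connected subtree. Here bags containing vertex c are not connected in the tree, so the decomposition is invalid.

No — bags containing vertex c are not connected in the tree.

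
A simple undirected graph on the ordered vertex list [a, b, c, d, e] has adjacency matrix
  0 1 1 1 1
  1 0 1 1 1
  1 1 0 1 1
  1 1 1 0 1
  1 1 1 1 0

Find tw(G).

A width-4 tree decomposition is:
Bags: B1 = {a, b, c, d, e}
Tree: (single bag)
With just one bag of size 5, the width is 5 − 1 = 4, so tw(G) ≤ 4. For the lower bound, the 5 vertices {a, b, c, d, e} are pairwise adjacent, and any tree decomposition puts a clique entirely inside one bag — forcing width ≥ 4. Therefore the treewidth is 4.

4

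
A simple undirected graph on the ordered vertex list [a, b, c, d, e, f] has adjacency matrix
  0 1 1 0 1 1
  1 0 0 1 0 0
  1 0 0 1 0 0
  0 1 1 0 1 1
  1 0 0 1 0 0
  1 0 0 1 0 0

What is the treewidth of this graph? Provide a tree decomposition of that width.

Every bag has size at most 3, so the width is 3 − 1 = 2 and tw(G) ≤ 2. Since d–b–a–e–d is a cycle in G, G is not acyclic. Forests are exactly the graphs of treewidth ≤ 1, so tw(G) ≥ 2. Combining the bounds, tw(G) = 2.

Treewidth 2.
One such decomposition:
Bags: B1 = {a, b, d}  B2 = {a, d, e}  B3 = {a, d, f}  B4 = {a, c, d}
Tree: B1–B2, B2–B3, B3–B4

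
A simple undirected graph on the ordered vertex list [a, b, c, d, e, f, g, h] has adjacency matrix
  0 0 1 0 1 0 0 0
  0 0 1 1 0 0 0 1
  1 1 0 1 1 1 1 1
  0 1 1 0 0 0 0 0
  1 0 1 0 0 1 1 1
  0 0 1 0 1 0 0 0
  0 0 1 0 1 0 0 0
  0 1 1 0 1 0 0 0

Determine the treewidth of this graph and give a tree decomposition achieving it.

Each bag holds 3 vertices, so the decomposition has width 2, which upper-bounds the treewidth. For the lower bound, the 3 vertices {b, c, d} are pairwise adjacent, and any tree decomposition puts a clique entirely inside one bag — forcing width ≥ 2. Combining the bounds, tw(G) = 2.

Treewidth 2.
Bags: B1 = {c, e, h}  B2 = {a, c, e}  B3 = {b, c, h}  B4 = {c, e, g}  B5 = {b, c, d}  B6 = {c, e, f}
Tree: B1–B2, B1–B3, B1–B4, B3–B5, B2–B6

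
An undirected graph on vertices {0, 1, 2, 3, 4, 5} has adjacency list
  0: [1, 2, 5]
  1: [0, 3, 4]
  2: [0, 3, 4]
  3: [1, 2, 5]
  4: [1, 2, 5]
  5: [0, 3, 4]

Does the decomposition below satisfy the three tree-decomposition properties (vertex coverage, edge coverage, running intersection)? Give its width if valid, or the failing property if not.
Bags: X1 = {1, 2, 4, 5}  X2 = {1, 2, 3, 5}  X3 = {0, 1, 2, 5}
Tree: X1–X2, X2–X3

Yes; width 3.

Every vertex of G appears in some bag (union = {0, 1, 2, 3, 4, 5}); every edge is covered by a bag; and for each vertex v the set of bags containing v is connected in the bag tree. The decomposition is therefore valid. The largest bag has 4 vertices, so the width is 3.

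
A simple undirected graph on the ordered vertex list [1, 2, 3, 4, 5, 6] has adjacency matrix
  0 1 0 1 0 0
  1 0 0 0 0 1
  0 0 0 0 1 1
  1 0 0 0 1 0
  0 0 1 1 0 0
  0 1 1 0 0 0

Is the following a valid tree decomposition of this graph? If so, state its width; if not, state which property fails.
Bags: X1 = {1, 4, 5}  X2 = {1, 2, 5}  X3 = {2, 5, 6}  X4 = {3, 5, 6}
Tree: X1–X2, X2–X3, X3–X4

Yes; width 2.

Every vertex of G appears in some bag (union = {1, 2, 3, 4, 5, 6}); every edge is covered by a bag; and for each vertex v the set of bags containing v is connected in the bag tree. The decomposition is therefore valid. The largest bag has 3 vertices, so the width is 2.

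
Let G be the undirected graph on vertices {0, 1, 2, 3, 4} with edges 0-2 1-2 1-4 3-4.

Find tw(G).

A width-1 tree decomposition is:
Bags: B1 = {0, 2}  B2 = {1, 2}  B3 = {1, 4}  B4 = {3, 4}
Tree: B1–B2, B2–B3, B3–B4
Each bag holds 2 vertices, so the decomposition has width 1, which upper-bounds the treewidth. Since G has at least one edge (e.g. 0–2), it is not an edgeless graph, so tw(G) ≥ 1. Therefore the treewidth is 1.

1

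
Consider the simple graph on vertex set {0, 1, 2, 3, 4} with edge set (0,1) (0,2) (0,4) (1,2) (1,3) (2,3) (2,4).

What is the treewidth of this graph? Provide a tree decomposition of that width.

Treewidth 2.
Bags: B1 = {0, 2, 4}  B2 = {0, 1, 2}  B3 = {1, 2, 3}
Tree: B1–B2, B2–B3

The largest bag has 3 vertices, giving width 2; this decomposition certifies tw(G) ≤ 2. Conversely, {0, 1, 2} is a clique of size 3, and the vertices of any clique must share a bag in every tree decomposition; so some bag has ≥ 3 vertices and tw(G) ≥ 2. Hence tw(G) = 2 exactly.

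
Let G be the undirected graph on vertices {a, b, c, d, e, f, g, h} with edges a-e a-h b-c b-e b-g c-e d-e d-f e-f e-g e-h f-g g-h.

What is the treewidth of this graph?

2

A width-2 tree decomposition is:
Bags: B1 = {e, g, h}  B2 = {b, e, g}  B3 = {e, f, g}  B4 = {a, e, h}  B5 = {b, c, e}  B6 = {d, e, f}
Tree: B1–B2, B1–B3, B1–B4, B2–B5, B3–B6
The largest bag has 3 vertices, giving width 2; this decomposition certifies tw(G) ≤ 2. Conversely, {d, e, f} is a clique of size 3, and the vertices of any clique must share a bag in every tree decomposition; so some bag has ≥ 3 vertices and tw(G) ≥ 2. The upper and lower bounds meet at 2, so that is the treewidth.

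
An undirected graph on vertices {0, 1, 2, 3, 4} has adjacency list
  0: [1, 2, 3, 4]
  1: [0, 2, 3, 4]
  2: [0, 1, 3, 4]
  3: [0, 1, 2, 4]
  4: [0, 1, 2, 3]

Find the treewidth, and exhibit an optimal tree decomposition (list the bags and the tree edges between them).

Treewidth 4.
One such decomposition:
Bags: B1 = {0, 1, 2, 3, 4}
Tree: (single bag)

A single bag containing all 5 vertices is trivially a valid decomposition of width 4. On the other hand G contains the 5-clique {0, 1, 2, 3, 4}. A clique must lie in a single bag of any decomposition, so no decomposition can have width below 4. The upper and lower bounds meet at 4, so that is the treewidth.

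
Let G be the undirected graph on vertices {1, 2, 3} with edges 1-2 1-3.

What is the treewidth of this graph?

1

A width-1 tree decomposition is:
Bags: B1 = {1, 2}  B2 = {1, 3}
Tree: B1–B2
Each bag holds 2 vertices, so the decomposition has width 1, which upper-bounds the treewidth. Any graph with an edge has treewidth ≥ 1, and G has the edge 1–2. The upper and lower bounds meet at 1, so that is the treewidth.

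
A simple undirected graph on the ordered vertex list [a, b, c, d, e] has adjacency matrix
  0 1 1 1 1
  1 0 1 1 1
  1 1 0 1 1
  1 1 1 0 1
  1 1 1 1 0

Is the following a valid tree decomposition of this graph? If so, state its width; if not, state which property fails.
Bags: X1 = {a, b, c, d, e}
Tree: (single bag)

Yes; width 4.

Vertex coverage: the bags together contain {a, b, c, d, e}, the full vertex set. Edge coverage: each edge of G has both endpoints in at least one bag. Running intersection: for every vertex, the bags containing it form a connected subtree. All three properties hold, so this is a valid tree decomposition of width max|bag| − 1 = 4, and hence tw(G) ≤ 4.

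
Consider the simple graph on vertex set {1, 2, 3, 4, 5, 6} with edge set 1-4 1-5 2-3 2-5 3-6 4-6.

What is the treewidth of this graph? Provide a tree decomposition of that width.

The largest bag has 3 vertices, giving width 2; this decomposition certifies tw(G) ≤ 2. The edges 6–4–1–5–2–3–6 form a cycle, so G is not a tree and its treewidth is at least 2. The upper and lower bounds meet at 2, so that is the treewidth.

Treewidth 2.
One such decomposition:
Bags: B1 = {1, 4, 6}  B2 = {1, 5, 6}  B3 = {2, 5, 6}  B4 = {2, 3, 6}
Tree: B1–B2, B2–B3, B3–B4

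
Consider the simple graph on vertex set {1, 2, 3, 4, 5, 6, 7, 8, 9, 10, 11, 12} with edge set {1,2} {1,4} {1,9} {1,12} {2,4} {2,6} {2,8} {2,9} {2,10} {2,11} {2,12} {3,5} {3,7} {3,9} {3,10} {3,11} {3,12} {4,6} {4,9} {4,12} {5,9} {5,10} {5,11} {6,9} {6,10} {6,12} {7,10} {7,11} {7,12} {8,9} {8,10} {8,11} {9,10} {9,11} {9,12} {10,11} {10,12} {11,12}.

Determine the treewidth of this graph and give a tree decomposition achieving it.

The largest bag has 5 vertices, giving width 4; this decomposition certifies tw(G) ≤ 4. Conversely, {2, 8, 9, 10, 11} is a clique of size 5, and the vertices of any clique must share a bag in every tree decomposition; so some bag has ≥ 5 vertices and tw(G) ≥ 4. Hence tw(G) = 4 exactly.

Treewidth 4.
Bags: B1 = {2, 6, 9, 10, 12}  B2 = {2, 4, 6, 9, 12}  B3 = {2, 9, 10, 11, 12}  B4 = {1, 2, 4, 9, 12}  B5 = {3, 9, 10, 11, 12}  B6 = {3, 7, 10, 11, 12}  B7 = {2, 8, 9, 10, 11}  B8 = {3, 5, 9, 10, 11}
Tree: B1–B2, B1–B3, B2–B4, B3–B5, B5–B6, B3–B7, B5–B8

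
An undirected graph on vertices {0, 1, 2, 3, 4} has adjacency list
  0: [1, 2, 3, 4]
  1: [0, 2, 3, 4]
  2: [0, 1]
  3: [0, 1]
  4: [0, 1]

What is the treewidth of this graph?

2

A width-2 tree decomposition is:
Bags: B1 = {0, 1, 2}  B2 = {0, 1, 3}  B3 = {0, 1, 4}
Tree: B1–B2, B2–B3
Every bag has size at most 3, so the width is 3 − 1 = 2 and tw(G) ≤ 2. On the other hand G contains the 3-clique {0, 1, 2}. A clique must lie in a single bag of any decomposition, so no decomposition can have width below 2. Hence tw(G) = 2 exactly.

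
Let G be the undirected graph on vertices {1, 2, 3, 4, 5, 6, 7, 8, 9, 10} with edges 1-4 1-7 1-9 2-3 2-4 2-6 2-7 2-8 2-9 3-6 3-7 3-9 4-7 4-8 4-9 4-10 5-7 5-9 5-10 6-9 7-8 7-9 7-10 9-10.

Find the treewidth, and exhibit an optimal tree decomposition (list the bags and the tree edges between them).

Each bag holds 4 vertices, so the decomposition has width 3, which upper-bounds the treewidth. On the other hand G contains the 4-clique {2, 3, 6, 9}. A clique must lie in a single bag of any decomposition, so no decomposition can have width below 3. Therefore the treewidth is 3.

Treewidth 3.
One optimal decomposition is:
Bags: B1 = {2, 4, 7, 9}  B2 = {2, 4, 7, 8}  B3 = {4, 7, 9, 10}  B4 = {5, 7, 9, 10}  B5 = {2, 3, 7, 9}  B6 = {1, 4, 7, 9}  B7 = {2, 3, 6, 9}
Tree: B1–B2, B1–B3, B3–B4, B1–B5, B3–B6, B5–B7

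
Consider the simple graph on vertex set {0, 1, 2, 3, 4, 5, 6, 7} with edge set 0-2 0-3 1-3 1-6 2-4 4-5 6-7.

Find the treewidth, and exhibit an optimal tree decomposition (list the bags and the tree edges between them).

Treewidth 1.
Bags: B1 = {4, 5}  B2 = {2, 4}  B3 = {0, 2}  B4 = {0, 3}  B5 = {1, 3}  B6 = {1, 6}  B7 = {6, 7}
Tree: B1–B2, B2–B3, B3–B4, B4–B5, B5–B6, B6–B7

Each bag holds 2 vertices, so the decomposition has width 1, which upper-bounds the treewidth. Since G has at least one edge (e.g. 5–4), it is not an edgeless graph, so tw(G) ≥ 1. Therefore the treewidth is 1.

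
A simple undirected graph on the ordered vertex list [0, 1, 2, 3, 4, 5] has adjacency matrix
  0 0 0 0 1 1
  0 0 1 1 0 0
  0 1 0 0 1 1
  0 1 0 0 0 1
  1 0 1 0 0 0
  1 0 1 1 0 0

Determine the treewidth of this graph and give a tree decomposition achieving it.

Treewidth 2.
One such decomposition:
Bags: B1 = {1, 2, 3}  B2 = {2, 3, 5}  B3 = {2, 4, 5}  B4 = {0, 4, 5}
Tree: B1–B2, B2–B3, B3–B4

Each bag holds 3 vertices, so the decomposition has width 2, which upper-bounds the treewidth. For the lower bound, G contains the cycle 1–3–5–2–1, so G is not a forest; only forests have treewidth ≤ 1, hence tw(G) ≥ 2. The upper and lower bounds meet at 2, so that is the treewidth.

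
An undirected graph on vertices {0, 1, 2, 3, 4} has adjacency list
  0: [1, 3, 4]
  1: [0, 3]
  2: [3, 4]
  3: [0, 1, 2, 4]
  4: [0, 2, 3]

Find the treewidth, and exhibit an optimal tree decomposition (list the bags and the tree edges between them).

The largest bag has 3 vertices, giving width 2; this decomposition certifies tw(G) ≤ 2. Conversely, {0, 1, 3} is a clique of size 3, and the vertices of any clique must share a bag in every tree decomposition; so some bag has ≥ 3 vertices and tw(G) ≥ 2. Combining the bounds, tw(G) = 2.

Treewidth 2.
Bags: B1 = {0, 3, 4}  B2 = {0, 1, 3}  B3 = {2, 3, 4}
Tree: B1–B2, B1–B3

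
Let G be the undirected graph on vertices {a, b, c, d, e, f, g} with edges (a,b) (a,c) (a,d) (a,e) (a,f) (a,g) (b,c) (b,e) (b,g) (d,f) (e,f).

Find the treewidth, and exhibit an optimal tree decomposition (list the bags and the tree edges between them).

Each bag holds 3 vertices, so the decomposition has width 2, which upper-bounds the treewidth. For the lower bound, the 3 vertices {a, d, f} are pairwise adjacent, and any tree decomposition puts a clique entirely inside one bag — forcing width ≥ 2. The upper and lower bounds meet at 2, so that is the treewidth.

Treewidth 2.
Bags: B1 = {a, e, f}  B2 = {a, b, e}  B3 = {a, b, c}  B4 = {a, d, f}  B5 = {a, b, g}
Tree: B1–B2, B2–B3, B1–B4, B2–B5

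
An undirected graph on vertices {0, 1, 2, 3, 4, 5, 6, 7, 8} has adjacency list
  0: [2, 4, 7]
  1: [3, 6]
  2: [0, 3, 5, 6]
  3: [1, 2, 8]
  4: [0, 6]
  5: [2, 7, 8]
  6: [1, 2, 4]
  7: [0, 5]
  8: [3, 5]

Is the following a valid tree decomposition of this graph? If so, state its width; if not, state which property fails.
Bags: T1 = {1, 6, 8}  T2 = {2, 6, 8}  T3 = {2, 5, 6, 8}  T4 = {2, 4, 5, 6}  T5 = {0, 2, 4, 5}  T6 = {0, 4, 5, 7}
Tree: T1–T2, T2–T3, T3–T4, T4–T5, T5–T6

No — vertex 3 appears in no bag.

A tree decomposition must satisfy three properties: every vertex lies in some bag; for every edge, both endpoints lie together in some bag; and for every vertex, the bags containing it form a connected subtree. Here vertex 3 appears in no bag, so the decomposition is invalid.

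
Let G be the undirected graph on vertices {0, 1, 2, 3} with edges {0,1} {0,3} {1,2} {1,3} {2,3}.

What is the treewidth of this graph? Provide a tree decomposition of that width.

Treewidth 2.
Bags: B1 = {0, 1, 3}  B2 = {1, 2, 3}
Tree: B1–B2

Each bag holds 3 vertices, so the decomposition has width 2, which upper-bounds the treewidth. On the other hand G contains the 3-clique {0, 1, 3}. A clique must lie in a single bag of any decomposition, so no decomposition can have width below 2. Combining the bounds, tw(G) = 2.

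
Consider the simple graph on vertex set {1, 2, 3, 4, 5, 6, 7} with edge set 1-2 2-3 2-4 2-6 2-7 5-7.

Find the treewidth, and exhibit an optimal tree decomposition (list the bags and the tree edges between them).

Each bag holds 2 vertices, so the decomposition has width 1, which upper-bounds the treewidth. Since G has at least one edge (e.g. 2–7), it is not an edgeless graph, so tw(G) ≥ 1. The upper and lower bounds meet at 1, so that is the treewidth.

Treewidth 1.
One optimal decomposition is:
Bags: B1 = {2, 7}  B2 = {2, 6}  B3 = {2, 4}  B4 = {1, 2}  B5 = {5, 7}  B6 = {2, 3}
Tree: B1–B2, B2–B3, B2–B4, B1–B5, B3–B6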